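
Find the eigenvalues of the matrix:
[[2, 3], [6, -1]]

Characteristic equation: det(A - λI) = 0
λ² - (trace)λ + (det) = 0
trace = 2 + -1 = 1, det = (2)(-1) - (3)(6) = -20
λ² - (1)λ + (-20) = 0
λ = (1 ± √((1)² - 4·(-20))) / 2 = (1 ± √81) / 2
Solving: λ = -4, 5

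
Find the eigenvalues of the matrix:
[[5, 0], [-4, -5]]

Characteristic equation: det(A - λI) = 0
λ² - (trace)λ + (det) = 0
trace = 5 + -5 = 0, det = (5)(-5) - (0)(-4) = -25
λ² - (0)λ + (-25) = 0
λ = (0 ± √((0)² - 4·(-25))) / 2 = (0 ± √100) / 2
Solving: λ = -5, 5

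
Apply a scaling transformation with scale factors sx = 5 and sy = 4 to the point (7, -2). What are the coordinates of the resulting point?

Scaling matrix:
[[5, 0], [0, 4]]
Result: (7 × 5, -2 × 4) = (35, -8)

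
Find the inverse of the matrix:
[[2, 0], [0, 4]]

For [[a,b],[c,d]], inverse = (1/det)·[[d,-b],[-c,a]]
det = (2)(4) - (0)(0) = 8 - 0 = 8
Inverse = (1/8)·[[4, 0], [0, 2]]
= [[1/2, 0], [0, 1/4]]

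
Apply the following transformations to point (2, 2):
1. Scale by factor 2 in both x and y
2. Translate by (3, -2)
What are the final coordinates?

Step 1: Scale (2, 2) by 2 → (4, 4)
Step 2: Translate by (3, -2) → (7, 2)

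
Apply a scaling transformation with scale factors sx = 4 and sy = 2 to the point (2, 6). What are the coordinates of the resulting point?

Scaling matrix:
[[4, 0], [0, 2]]
Result: (2 × 4, 6 × 2) = (8, 12)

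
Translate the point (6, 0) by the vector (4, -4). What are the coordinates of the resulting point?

Translation by (4, -4) (homogeneous matrix [[1, 0, 4], [0, 1, -4], [0, 0, 1]]):
x' = 6 + 4 = 10
y' = 0 + -4 = -4
Result: (10, -4)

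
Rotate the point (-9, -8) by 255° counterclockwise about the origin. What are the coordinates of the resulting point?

Rotation matrix for 255°: [[cos 255°, -sin 255°], [sin 255°, cos 255°]] ≈ [[-0.258819, 0.965926], [-0.965926, -0.258819]]
[[-0.258819, 0.965926], [-0.965926, -0.258819]] × [-9, -8]ᵀ ≈ [-5.3980, 10.7639]ᵀ
Result: (-5.3980, 10.7639)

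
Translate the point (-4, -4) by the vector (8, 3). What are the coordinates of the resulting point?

Translation by (8, 3) (homogeneous matrix [[1, 0, 8], [0, 1, 3], [0, 0, 1]]):
x' = -4 + 8 = 4
y' = -4 + 3 = -1
Result: (4, -1)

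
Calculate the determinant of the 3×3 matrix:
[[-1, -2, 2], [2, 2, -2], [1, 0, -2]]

Expansion along first row:
det = -1·det([[2,-2],[0,-2]]) - -2·det([[2,-2],[1,-2]]) + 2·det([[2,2],[1,0]])
    = -1·(2·-2 - -2·0) - -2·(2·-2 - -2·1) + 2·(2·0 - 2·1)
    = -1·-4 - -2·-2 + 2·-2
    = 4 + -4 + -4 = -4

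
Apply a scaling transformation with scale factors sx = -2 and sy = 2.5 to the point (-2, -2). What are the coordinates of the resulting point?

Scaling matrix:
[[-2, 0], [0, 2.50]]
Result: (-2 × -2, -2 × 2.5) = (4, -5)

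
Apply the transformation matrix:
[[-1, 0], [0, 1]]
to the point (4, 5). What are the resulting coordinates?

Matrix multiplication:
[[-1, 0], [0, 1]] × [4, 5]ᵀ
= [(-1)(4) + (0)(5), (0)(4) + (1)(5)]ᵀ
= [-4, 5]ᵀ
Result: (-4, 5)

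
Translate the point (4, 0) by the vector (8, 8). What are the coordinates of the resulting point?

Translation by (8, 8) (homogeneous matrix [[1, 0, 8], [0, 1, 8], [0, 0, 1]]):
x' = 4 + 8 = 12
y' = 0 + 8 = 8
Result: (12, 8)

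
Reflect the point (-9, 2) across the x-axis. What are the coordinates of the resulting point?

Reflection across x-axis: (-9, 2) → (-9, -2)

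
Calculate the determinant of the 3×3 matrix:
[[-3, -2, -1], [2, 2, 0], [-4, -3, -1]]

Expansion along first row:
det = -3·det([[2,0],[-3,-1]]) - -2·det([[2,0],[-4,-1]]) + -1·det([[2,2],[-4,-3]])
    = -3·(2·-1 - 0·-3) - -2·(2·-1 - 0·-4) + -1·(2·-3 - 2·-4)
    = -3·-2 - -2·-2 + -1·2
    = 6 + -4 + -2 = 0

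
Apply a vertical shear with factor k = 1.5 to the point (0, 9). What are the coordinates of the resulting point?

Shear matrix for vertical shear with factor k = 1.5:
[[1, 0], [1.50, 1]]
Result: (0, 9) → (0, 9)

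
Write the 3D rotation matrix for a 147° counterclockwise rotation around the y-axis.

Rotation matrix for counterclockwise 147° around y-axis:
cos(147°) = -0.8387, sin(147°) = 0.5446
Result: [[-0.8387, 0, 0.5446], [0, 1, 0], [-0.5446, 0, -0.8387]]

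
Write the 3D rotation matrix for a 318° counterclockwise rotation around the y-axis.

Rotation matrix for counterclockwise 318° around y-axis:
cos(318°) = 0.7431, sin(318°) = -0.6691
Result: [[0.7431, 0, -0.6691], [0, 1, 0], [0.6691, 0, 0.7431]]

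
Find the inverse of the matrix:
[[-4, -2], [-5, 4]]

For [[a,b],[c,d]], inverse = (1/det)·[[d,-b],[-c,a]]
det = (-4)(4) - (-2)(-5) = -16 - 10 = -26
Inverse = (1/-26)·[[4, 2], [5, -4]]
= [[-2/13, -1/13], [-5/26, 2/13]]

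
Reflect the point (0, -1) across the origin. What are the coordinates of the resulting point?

Reflection across origin: (0, -1) → (0, 1)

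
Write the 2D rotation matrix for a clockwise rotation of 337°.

Rotation matrix formula: [[cos θ, -sin θ], [sin θ, cos θ]]
A clockwise rotation by 337° is equivalent to a counterclockwise rotation by -337°.
For θ = -337°:
cos(-337°) = 0.9205
sin(-337°) = 0.3907
Result: [[0.9205, -0.3907], [0.3907, 0.9205]]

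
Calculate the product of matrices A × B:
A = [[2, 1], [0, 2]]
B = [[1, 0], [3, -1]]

Matrix multiplication:
C[0][0] = 2×1 + 1×3 = 5
C[0][1] = 2×0 + 1×-1 = -1
C[1][0] = 0×1 + 2×3 = 6
C[1][1] = 0×0 + 2×-1 = -2
Result: [[5, -1], [6, -2]]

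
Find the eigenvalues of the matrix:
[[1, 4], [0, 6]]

Characteristic equation: det(A - λI) = 0
λ² - (trace)λ + (det) = 0
trace = 1 + 6 = 7, det = (1)(6) - (4)(0) = 6
λ² - (7)λ + (6) = 0
λ = (7 ± √((7)² - 4·(6))) / 2 = (7 ± √25) / 2
Solving: λ = 1, 6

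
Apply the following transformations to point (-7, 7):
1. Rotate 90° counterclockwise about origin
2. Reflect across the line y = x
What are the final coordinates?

Step 1: Rotate 90° → (-7, -7)
Step 2: Reflect across line y = x → (-7, -7)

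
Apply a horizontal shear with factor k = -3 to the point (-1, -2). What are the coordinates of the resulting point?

Shear matrix for horizontal shear with factor k = -3:
[[1, -3], [0, 1]]
Result: (-1, -2) → (5, -2)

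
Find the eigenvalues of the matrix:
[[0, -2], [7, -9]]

Characteristic equation: det(A - λI) = 0
λ² - (trace)λ + (det) = 0
trace = 0 + -9 = -9, det = (0)(-9) - (-2)(7) = 14
λ² - (-9)λ + (14) = 0
λ = (-9 ± √((-9)² - 4·(14))) / 2 = (-9 ± √25) / 2
Solving: λ = -7, -2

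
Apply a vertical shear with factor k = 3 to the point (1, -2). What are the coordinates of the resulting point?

Shear matrix for vertical shear with factor k = 3:
[[1, 0], [3, 1]]
Result: (1, -2) → (1, 1)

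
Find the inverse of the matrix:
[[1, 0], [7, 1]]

For [[a,b],[c,d]], inverse = (1/det)·[[d,-b],[-c,a]]
det = (1)(1) - (0)(7) = 1 - 0 = 1
Inverse = [[1, 0], [-7, 1]]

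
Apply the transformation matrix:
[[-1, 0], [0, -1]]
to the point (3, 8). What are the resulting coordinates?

Matrix multiplication:
[[-1, 0], [0, -1]] × [3, 8]ᵀ
= [(-1)(3) + (0)(8), (0)(3) + (-1)(8)]ᵀ
= [-3, -8]ᵀ
Result: (-3, -8)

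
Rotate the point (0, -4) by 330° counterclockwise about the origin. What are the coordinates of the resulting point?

Rotation matrix for 330°: [[cos 330°, -sin 330°], [sin 330°, cos 330°]] ≈ [[0.866025, 0.500000], [-0.500000, 0.866025]]
[[0.866025, 0.500000], [-0.500000, 0.866025]] × [0, -4]ᵀ ≈ [-2, -3.4641]ᵀ
Result: (-2, -3.4641)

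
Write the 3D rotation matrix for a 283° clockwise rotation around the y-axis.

Rotation matrix for clockwise 283° around y-axis:
A clockwise rotation by 283° is a counterclockwise rotation by -283°.
cos(-283°) = 0.2250, sin(-283°) = 0.9744
Result: [[0.2250, 0, 0.9744], [0, 1, 0], [-0.9744, 0, 0.2250]]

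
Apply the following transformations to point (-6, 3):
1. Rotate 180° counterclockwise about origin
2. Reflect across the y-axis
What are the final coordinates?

Step 1: Rotate 180° → (6, -3)
Step 2: Reflect across y-axis → (-6, -3)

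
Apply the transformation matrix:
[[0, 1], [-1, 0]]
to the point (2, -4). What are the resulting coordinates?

Matrix multiplication:
[[0, 1], [-1, 0]] × [2, -4]ᵀ
= [(0)(2) + (1)(-4), (-1)(2) + (0)(-4)]ᵀ
= [-4, -2]ᵀ
Result: (-4, -2)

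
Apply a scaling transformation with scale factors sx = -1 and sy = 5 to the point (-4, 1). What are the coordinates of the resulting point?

Scaling matrix:
[[-1, 0], [0, 5]]
Result: (-4 × -1, 1 × 5) = (4, 5)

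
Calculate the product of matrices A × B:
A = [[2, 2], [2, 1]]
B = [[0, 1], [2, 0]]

Matrix multiplication:
C[0][0] = 2×0 + 2×2 = 4
C[0][1] = 2×1 + 2×0 = 2
C[1][0] = 2×0 + 1×2 = 2
C[1][1] = 2×1 + 1×0 = 2
Result: [[4, 2], [2, 2]]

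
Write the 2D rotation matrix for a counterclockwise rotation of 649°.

Rotation matrix formula: [[cos θ, -sin θ], [sin θ, cos θ]]
For θ = 649°:
cos(649°) = 0.3256
sin(649°) = -0.9455
Result: [[0.3256, 0.9455], [-0.9455, 0.3256]]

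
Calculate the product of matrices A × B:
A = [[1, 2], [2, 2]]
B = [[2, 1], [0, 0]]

Matrix multiplication:
C[0][0] = 1×2 + 2×0 = 2
C[0][1] = 1×1 + 2×0 = 1
C[1][0] = 2×2 + 2×0 = 4
C[1][1] = 2×1 + 2×0 = 2
Result: [[2, 1], [4, 2]]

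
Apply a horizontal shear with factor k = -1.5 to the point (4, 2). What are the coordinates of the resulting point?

Shear matrix for horizontal shear with factor k = -1.5:
[[1, -1.50], [0, 1]]
Result: (4, 2) → (1, 2)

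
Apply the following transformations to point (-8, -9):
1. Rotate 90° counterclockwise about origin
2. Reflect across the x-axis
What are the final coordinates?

Step 1: Rotate 90° → (9, -8)
Step 2: Reflect across x-axis → (9, 8)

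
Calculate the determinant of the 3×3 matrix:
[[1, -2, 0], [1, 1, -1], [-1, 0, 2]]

Expansion along first row:
det = 1·det([[1,-1],[0,2]]) - -2·det([[1,-1],[-1,2]]) + 0·det([[1,1],[-1,0]])
    = 1·(1·2 - -1·0) - -2·(1·2 - -1·-1) + 0·(1·0 - 1·-1)
    = 1·2 - -2·1 + 0·1
    = 2 + 2 + 0 = 4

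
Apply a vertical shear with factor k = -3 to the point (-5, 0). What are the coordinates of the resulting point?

Shear matrix for vertical shear with factor k = -3:
[[1, 0], [-3, 1]]
Result: (-5, 0) → (-5, 15)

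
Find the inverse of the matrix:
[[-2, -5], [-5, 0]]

For [[a,b],[c,d]], inverse = (1/det)·[[d,-b],[-c,a]]
det = (-2)(0) - (-5)(-5) = 0 - 25 = -25
Inverse = (1/-25)·[[0, 5], [5, -2]]
= [[0, -1/5], [-1/5, 2/25]]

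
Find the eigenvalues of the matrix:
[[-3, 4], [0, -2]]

Characteristic equation: det(A - λI) = 0
λ² - (trace)λ + (det) = 0
trace = -3 + -2 = -5, det = (-3)(-2) - (4)(0) = 6
λ² - (-5)λ + (6) = 0
λ = (-5 ± √((-5)² - 4·(6))) / 2 = (-5 ± √1) / 2
Solving: λ = -3, -2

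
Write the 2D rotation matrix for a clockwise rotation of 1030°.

Rotation matrix formula: [[cos θ, -sin θ], [sin θ, cos θ]]
A clockwise rotation by 1030° is equivalent to a counterclockwise rotation by -1030°.
For θ = -1030°:
cos(-1030°) = 0.6428
sin(-1030°) = 0.7660
Result: [[0.6428, -0.7660], [0.7660, 0.6428]]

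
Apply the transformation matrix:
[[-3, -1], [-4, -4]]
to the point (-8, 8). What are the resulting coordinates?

Matrix multiplication:
[[-3, -1], [-4, -4]] × [-8, 8]ᵀ
= [(-3)(-8) + (-1)(8), (-4)(-8) + (-4)(8)]ᵀ
= [16, 0]ᵀ
Result: (16, 0)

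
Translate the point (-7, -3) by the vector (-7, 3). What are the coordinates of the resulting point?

Translation by (-7, 3) (homogeneous matrix [[1, 0, -7], [0, 1, 3], [0, 0, 1]]):
x' = -7 + -7 = -14
y' = -3 + 3 = 0
Result: (-14, 0)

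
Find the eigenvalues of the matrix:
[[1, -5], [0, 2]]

Characteristic equation: det(A - λI) = 0
λ² - (trace)λ + (det) = 0
trace = 1 + 2 = 3, det = (1)(2) - (-5)(0) = 2
λ² - (3)λ + (2) = 0
λ = (3 ± √((3)² - 4·(2))) / 2 = (3 ± √1) / 2
Solving: λ = 1, 2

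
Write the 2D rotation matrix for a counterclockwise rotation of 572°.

Rotation matrix formula: [[cos θ, -sin θ], [sin θ, cos θ]]
For θ = 572°:
cos(572°) = -0.8480
sin(572°) = -0.5299
Result: [[-0.8480, 0.5299], [-0.5299, -0.8480]]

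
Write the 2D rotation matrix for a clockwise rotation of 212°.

Rotation matrix formula: [[cos θ, -sin θ], [sin θ, cos θ]]
A clockwise rotation by 212° is equivalent to a counterclockwise rotation by -212°.
For θ = -212°:
cos(-212°) = -0.8480
sin(-212°) = 0.5299
Result: [[-0.8480, -0.5299], [0.5299, -0.8480]]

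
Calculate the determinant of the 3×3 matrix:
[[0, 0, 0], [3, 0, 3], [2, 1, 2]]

Expansion along first row:
det = 0·det([[0,3],[1,2]]) - 0·det([[3,3],[2,2]]) + 0·det([[3,0],[2,1]])
    = 0·(0·2 - 3·1) - 0·(3·2 - 3·2) + 0·(3·1 - 0·2)
    = 0·-3 - 0·0 + 0·3
    = 0 + 0 + 0 = 0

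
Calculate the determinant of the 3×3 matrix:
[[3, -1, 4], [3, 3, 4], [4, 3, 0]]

Expansion along first row:
det = 3·det([[3,4],[3,0]]) - -1·det([[3,4],[4,0]]) + 4·det([[3,3],[4,3]])
    = 3·(3·0 - 4·3) - -1·(3·0 - 4·4) + 4·(3·3 - 3·4)
    = 3·-12 - -1·-16 + 4·-3
    = -36 + -16 + -12 = -64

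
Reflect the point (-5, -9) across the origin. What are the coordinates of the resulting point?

Reflection across origin: (-5, -9) → (5, 9)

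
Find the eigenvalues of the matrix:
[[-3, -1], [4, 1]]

Characteristic equation: det(A - λI) = 0
λ² - (trace)λ + (det) = 0
trace = -3 + 1 = -2, det = (-3)(1) - (-1)(4) = 1
λ² - (-2)λ + (1) = 0
λ = (-2 ± √((-2)² - 4·(1))) / 2 = (-2 ± √0) / 2
Solving: λ = -1, -1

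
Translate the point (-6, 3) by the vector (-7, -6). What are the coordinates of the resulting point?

Translation by (-7, -6) (homogeneous matrix [[1, 0, -7], [0, 1, -6], [0, 0, 1]]):
x' = -6 + -7 = -13
y' = 3 + -6 = -3
Result: (-13, -3)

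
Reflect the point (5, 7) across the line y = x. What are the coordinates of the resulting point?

Reflection across line y = x: (5, 7) → (7, 5)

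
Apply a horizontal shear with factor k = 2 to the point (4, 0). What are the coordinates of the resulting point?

Shear matrix for horizontal shear with factor k = 2:
[[1, 2], [0, 1]]
Result: (4, 0) → (4, 0)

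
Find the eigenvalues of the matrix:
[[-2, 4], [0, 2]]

Characteristic equation: det(A - λI) = 0
λ² - (trace)λ + (det) = 0
trace = -2 + 2 = 0, det = (-2)(2) - (4)(0) = -4
λ² - (0)λ + (-4) = 0
λ = (0 ± √((0)² - 4·(-4))) / 2 = (0 ± √16) / 2
Solving: λ = -2, 2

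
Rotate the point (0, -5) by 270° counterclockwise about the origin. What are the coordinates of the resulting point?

Rotation matrix for 270°: [[cos 270°, -sin 270°], [sin 270°, cos 270°]] = [[0, 1], [-1, 0]]
[[0, 1], [-1, 0]] × [0, -5]ᵀ = [-5, 0]ᵀ
Result: (-5, 0)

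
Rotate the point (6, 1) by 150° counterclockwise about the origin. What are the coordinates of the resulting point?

Rotation matrix for 150°: [[cos 150°, -sin 150°], [sin 150°, cos 150°]] ≈ [[-0.866025, -0.500000], [0.500000, -0.866025]]
[[-0.866025, -0.500000], [0.500000, -0.866025]] × [6, 1]ᵀ ≈ [-5.6962, 2.1340]ᵀ
Result: (-5.6962, 2.1340)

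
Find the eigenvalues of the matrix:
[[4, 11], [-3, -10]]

Characteristic equation: det(A - λI) = 0
λ² - (trace)λ + (det) = 0
trace = 4 + -10 = -6, det = (4)(-10) - (11)(-3) = -7
λ² - (-6)λ + (-7) = 0
λ = (-6 ± √((-6)² - 4·(-7))) / 2 = (-6 ± √64) / 2
Solving: λ = -7, 1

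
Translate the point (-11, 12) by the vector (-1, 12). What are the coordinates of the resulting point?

Translation by (-1, 12) (homogeneous matrix [[1, 0, -1], [0, 1, 12], [0, 0, 1]]):
x' = -11 + -1 = -12
y' = 12 + 12 = 24
Result: (-12, 24)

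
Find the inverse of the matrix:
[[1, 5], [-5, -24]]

For [[a,b],[c,d]], inverse = (1/det)·[[d,-b],[-c,a]]
det = (1)(-24) - (5)(-5) = -24 - -25 = 1
Inverse = [[-24, -5], [5, 1]]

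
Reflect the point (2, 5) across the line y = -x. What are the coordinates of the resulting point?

Reflection across line y = -x: (2, 5) → (-5, -2)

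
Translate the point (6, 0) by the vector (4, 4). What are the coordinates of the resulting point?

Translation by (4, 4) (homogeneous matrix [[1, 0, 4], [0, 1, 4], [0, 0, 1]]):
x' = 6 + 4 = 10
y' = 0 + 4 = 4
Result: (10, 4)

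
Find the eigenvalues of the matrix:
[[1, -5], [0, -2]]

Characteristic equation: det(A - λI) = 0
λ² - (trace)λ + (det) = 0
trace = 1 + -2 = -1, det = (1)(-2) - (-5)(0) = -2
λ² - (-1)λ + (-2) = 0
λ = (-1 ± √((-1)² - 4·(-2))) / 2 = (-1 ± √9) / 2
Solving: λ = -2, 1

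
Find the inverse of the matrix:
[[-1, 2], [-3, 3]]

For [[a,b],[c,d]], inverse = (1/det)·[[d,-b],[-c,a]]
det = (-1)(3) - (2)(-3) = -3 - -6 = 3
Inverse = (1/3)·[[3, -2], [3, -1]]
= [[1, -2/3], [1, -1/3]]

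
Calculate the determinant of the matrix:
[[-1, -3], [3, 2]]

For a 2×2 matrix [[a, b], [c, d]], det = ad - bc
det = (-1)(2) - (-3)(3) = -2 - -9 = 7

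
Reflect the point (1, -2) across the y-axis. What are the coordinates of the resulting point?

Reflection across y-axis: (1, -2) → (-1, -2)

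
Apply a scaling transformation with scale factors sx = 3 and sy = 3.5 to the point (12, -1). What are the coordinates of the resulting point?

Scaling matrix:
[[3, 0], [0, 3.50]]
Result: (12 × 3, -1 × 3.5) = (36, -3.5)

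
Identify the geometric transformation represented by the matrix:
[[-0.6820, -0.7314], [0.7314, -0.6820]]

This matrix represents: rotation by 133° counterclockwise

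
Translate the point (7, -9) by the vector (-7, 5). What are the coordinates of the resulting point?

Translation by (-7, 5) (homogeneous matrix [[1, 0, -7], [0, 1, 5], [0, 0, 1]]):
x' = 7 + -7 = 0
y' = -9 + 5 = -4
Result: (0, -4)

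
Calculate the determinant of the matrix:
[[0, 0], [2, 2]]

For a 2×2 matrix [[a, b], [c, d]], det = ad - bc
det = (0)(2) - (0)(2) = 0 - 0 = 0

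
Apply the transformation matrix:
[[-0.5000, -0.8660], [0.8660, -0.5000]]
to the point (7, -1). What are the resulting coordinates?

Matrix multiplication:
[[-0.5000, -0.8660], [0.8660, -0.5000]] × [7, -1]ᵀ
= [(-0.5000)(7) + (-0.8660)(-1), (0.8660)(7) + (-0.5000)(-1)]ᵀ
= [-2.6340, 6.5620]ᵀ
Result: (-2.6340, 6.5620)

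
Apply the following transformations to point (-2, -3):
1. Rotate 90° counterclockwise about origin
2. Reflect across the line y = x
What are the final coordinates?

Step 1: Rotate 90° → (3, -2)
Step 2: Reflect across line y = x → (-2, 3)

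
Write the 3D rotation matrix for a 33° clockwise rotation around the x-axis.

Rotation matrix for clockwise 33° around x-axis:
A clockwise rotation by 33° is a counterclockwise rotation by -33°.
cos(-33°) = 0.8387, sin(-33°) = -0.5446
Result: [[1, 0, 0], [0, 0.8387, 0.5446], [0, -0.5446, 0.8387]]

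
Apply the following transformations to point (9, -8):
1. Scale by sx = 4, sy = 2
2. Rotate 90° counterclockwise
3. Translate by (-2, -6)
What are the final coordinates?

Step 1: Scale → (36, -16)
Step 2: Rotate 90° → (16, 36)
Step 3: Translate → (14, 30)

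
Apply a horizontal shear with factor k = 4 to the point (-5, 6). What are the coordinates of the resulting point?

Shear matrix for horizontal shear with factor k = 4:
[[1, 4], [0, 1]]
Result: (-5, 6) → (19, 6)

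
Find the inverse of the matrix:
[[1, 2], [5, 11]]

For [[a,b],[c,d]], inverse = (1/det)·[[d,-b],[-c,a]]
det = (1)(11) - (2)(5) = 11 - 10 = 1
Inverse = [[11, -2], [-5, 1]]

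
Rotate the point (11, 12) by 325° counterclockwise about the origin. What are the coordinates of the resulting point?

Rotation matrix for 325°: [[cos 325°, -sin 325°], [sin 325°, cos 325°]] ≈ [[0.819152, 0.573576], [-0.573576, 0.819152]]
[[0.819152, 0.573576], [-0.573576, 0.819152]] × [11, 12]ᵀ ≈ [15.8936, 3.5205]ᵀ
Result: (15.8936, 3.5205)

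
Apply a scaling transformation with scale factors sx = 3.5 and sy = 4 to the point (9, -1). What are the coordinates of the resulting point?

Scaling matrix:
[[3.50, 0], [0, 4]]
Result: (9 × 3.5, -1 × 4) = (31.5, -4)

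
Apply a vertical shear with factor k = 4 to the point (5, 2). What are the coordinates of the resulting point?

Shear matrix for vertical shear with factor k = 4:
[[1, 0], [4, 1]]
Result: (5, 2) → (5, 22)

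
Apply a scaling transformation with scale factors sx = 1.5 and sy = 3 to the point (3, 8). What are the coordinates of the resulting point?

Scaling matrix:
[[1.50, 0], [0, 3]]
Result: (3 × 1.5, 8 × 3) = (4.5, 24)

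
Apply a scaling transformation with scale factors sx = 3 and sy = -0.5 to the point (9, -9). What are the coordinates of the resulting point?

Scaling matrix:
[[3, 0], [0, -0.50]]
Result: (9 × 3, -9 × -0.5) = (27, 4.5)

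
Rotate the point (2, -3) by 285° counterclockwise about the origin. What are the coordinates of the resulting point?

Rotation matrix for 285°: [[cos 285°, -sin 285°], [sin 285°, cos 285°]] ≈ [[0.258819, 0.965926], [-0.965926, 0.258819]]
[[0.258819, 0.965926], [-0.965926, 0.258819]] × [2, -3]ᵀ ≈ [-2.3801, -2.7083]ᵀ
Result: (-2.3801, -2.7083)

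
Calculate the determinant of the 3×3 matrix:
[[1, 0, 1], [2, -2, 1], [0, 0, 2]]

Expansion along first row:
det = 1·det([[-2,1],[0,2]]) - 0·det([[2,1],[0,2]]) + 1·det([[2,-2],[0,0]])
    = 1·(-2·2 - 1·0) - 0·(2·2 - 1·0) + 1·(2·0 - -2·0)
    = 1·-4 - 0·4 + 1·0
    = -4 + 0 + 0 = -4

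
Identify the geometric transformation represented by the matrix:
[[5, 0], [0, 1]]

This matrix represents: non-uniform scaling by sx = 5, sy = 1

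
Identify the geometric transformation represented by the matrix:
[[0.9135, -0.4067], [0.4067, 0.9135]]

This matrix represents: rotation by 24° counterclockwise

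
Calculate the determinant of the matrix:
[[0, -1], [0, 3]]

For a 2×2 matrix [[a, b], [c, d]], det = ad - bc
det = (0)(3) - (-1)(0) = 0 - 0 = 0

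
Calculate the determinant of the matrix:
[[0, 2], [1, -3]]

For a 2×2 matrix [[a, b], [c, d]], det = ad - bc
det = (0)(-3) - (2)(1) = 0 - 2 = -2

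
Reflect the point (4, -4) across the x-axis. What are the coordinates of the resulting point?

Reflection across x-axis: (4, -4) → (4, 4)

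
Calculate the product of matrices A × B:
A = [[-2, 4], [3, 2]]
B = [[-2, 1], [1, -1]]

Matrix multiplication:
C[0][0] = -2×-2 + 4×1 = 8
C[0][1] = -2×1 + 4×-1 = -6
C[1][0] = 3×-2 + 2×1 = -4
C[1][1] = 3×1 + 2×-1 = 1
Result: [[8, -6], [-4, 1]]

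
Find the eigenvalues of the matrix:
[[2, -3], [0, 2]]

Characteristic equation: det(A - λI) = 0
λ² - (trace)λ + (det) = 0
trace = 2 + 2 = 4, det = (2)(2) - (-3)(0) = 4
λ² - (4)λ + (4) = 0
λ = (4 ± √((4)² - 4·(4))) / 2 = (4 ± √0) / 2
Solving: λ = 2, 2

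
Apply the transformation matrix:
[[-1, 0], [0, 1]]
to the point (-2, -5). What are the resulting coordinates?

Matrix multiplication:
[[-1, 0], [0, 1]] × [-2, -5]ᵀ
= [(-1)(-2) + (0)(-5), (0)(-2) + (1)(-5)]ᵀ
= [2, -5]ᵀ
Result: (2, -5)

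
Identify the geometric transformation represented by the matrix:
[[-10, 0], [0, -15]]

This matrix represents: non-uniform scaling by sx = -10, sy = -15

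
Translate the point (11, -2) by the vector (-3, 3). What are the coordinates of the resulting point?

Translation by (-3, 3) (homogeneous matrix [[1, 0, -3], [0, 1, 3], [0, 0, 1]]):
x' = 11 + -3 = 8
y' = -2 + 3 = 1
Result: (8, 1)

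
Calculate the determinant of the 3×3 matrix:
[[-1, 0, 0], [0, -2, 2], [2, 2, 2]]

Expansion along first row:
det = -1·det([[-2,2],[2,2]]) - 0·det([[0,2],[2,2]]) + 0·det([[0,-2],[2,2]])
    = -1·(-2·2 - 2·2) - 0·(0·2 - 2·2) + 0·(0·2 - -2·2)
    = -1·-8 - 0·-4 + 0·4
    = 8 + 0 + 0 = 8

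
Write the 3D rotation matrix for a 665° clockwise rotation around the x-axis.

Rotation matrix for clockwise 665° around x-axis:
A clockwise rotation by 665° is a counterclockwise rotation by -665°.
cos(-665°) = 0.5736, sin(-665°) = 0.8192
Result: [[1, 0, 0], [0, 0.5736, -0.8192], [0, 0.8192, 0.5736]]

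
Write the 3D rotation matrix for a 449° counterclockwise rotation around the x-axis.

Rotation matrix for counterclockwise 449° around x-axis:
cos(449°) = 0.0175, sin(449°) = 0.9998
Result: [[1, 0, 0], [0, 0.0175, -0.9998], [0, 0.9998, 0.0175]]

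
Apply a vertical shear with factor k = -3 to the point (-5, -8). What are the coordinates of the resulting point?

Shear matrix for vertical shear with factor k = -3:
[[1, 0], [-3, 1]]
Result: (-5, -8) → (-5, 7)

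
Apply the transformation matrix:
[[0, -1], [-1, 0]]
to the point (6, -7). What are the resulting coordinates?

Matrix multiplication:
[[0, -1], [-1, 0]] × [6, -7]ᵀ
= [(0)(6) + (-1)(-7), (-1)(6) + (0)(-7)]ᵀ
= [7, -6]ᵀ
Result: (7, -6)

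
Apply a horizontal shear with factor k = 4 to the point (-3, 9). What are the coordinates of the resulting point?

Shear matrix for horizontal shear with factor k = 4:
[[1, 4], [0, 1]]
Result: (-3, 9) → (33, 9)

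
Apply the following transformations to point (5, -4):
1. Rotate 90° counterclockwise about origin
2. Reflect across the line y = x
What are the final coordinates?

Step 1: Rotate 90° → (4, 5)
Step 2: Reflect across line y = x → (5, 4)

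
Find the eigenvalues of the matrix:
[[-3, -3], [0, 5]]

Characteristic equation: det(A - λI) = 0
λ² - (trace)λ + (det) = 0
trace = -3 + 5 = 2, det = (-3)(5) - (-3)(0) = -15
λ² - (2)λ + (-15) = 0
λ = (2 ± √((2)² - 4·(-15))) / 2 = (2 ± √64) / 2
Solving: λ = -3, 5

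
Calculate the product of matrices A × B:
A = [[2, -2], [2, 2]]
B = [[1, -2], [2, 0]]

Matrix multiplication:
C[0][0] = 2×1 + -2×2 = -2
C[0][1] = 2×-2 + -2×0 = -4
C[1][0] = 2×1 + 2×2 = 6
C[1][1] = 2×-2 + 2×0 = -4
Result: [[-2, -4], [6, -4]]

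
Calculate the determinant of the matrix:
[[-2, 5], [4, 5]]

For a 2×2 matrix [[a, b], [c, d]], det = ad - bc
det = (-2)(5) - (5)(4) = -10 - 20 = -30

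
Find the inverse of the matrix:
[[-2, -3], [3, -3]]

For [[a,b],[c,d]], inverse = (1/det)·[[d,-b],[-c,a]]
det = (-2)(-3) - (-3)(3) = 6 - -9 = 15
Inverse = (1/15)·[[-3, 3], [-3, -2]]
= [[-1/5, 1/5], [-1/5, -2/15]]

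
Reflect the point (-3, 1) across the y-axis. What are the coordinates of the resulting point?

Reflection across y-axis: (-3, 1) → (3, 1)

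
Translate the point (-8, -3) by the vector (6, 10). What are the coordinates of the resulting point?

Translation by (6, 10) (homogeneous matrix [[1, 0, 6], [0, 1, 10], [0, 0, 1]]):
x' = -8 + 6 = -2
y' = -3 + 10 = 7
Result: (-2, 7)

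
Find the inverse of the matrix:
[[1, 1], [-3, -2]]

For [[a,b],[c,d]], inverse = (1/det)·[[d,-b],[-c,a]]
det = (1)(-2) - (1)(-3) = -2 - -3 = 1
Inverse = [[-2, -1], [3, 1]]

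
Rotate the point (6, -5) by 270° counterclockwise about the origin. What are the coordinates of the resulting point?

Rotation matrix for 270°: [[cos 270°, -sin 270°], [sin 270°, cos 270°]] = [[0, 1], [-1, 0]]
[[0, 1], [-1, 0]] × [6, -5]ᵀ = [-5, -6]ᵀ
Result: (-5, -6)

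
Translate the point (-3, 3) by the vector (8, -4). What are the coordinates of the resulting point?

Translation by (8, -4) (homogeneous matrix [[1, 0, 8], [0, 1, -4], [0, 0, 1]]):
x' = -3 + 8 = 5
y' = 3 + -4 = -1
Result: (5, -1)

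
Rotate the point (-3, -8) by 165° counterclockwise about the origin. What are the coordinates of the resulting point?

Rotation matrix for 165°: [[cos 165°, -sin 165°], [sin 165°, cos 165°]] ≈ [[-0.965926, -0.258819], [0.258819, -0.965926]]
[[-0.965926, -0.258819], [0.258819, -0.965926]] × [-3, -8]ᵀ ≈ [4.9683, 6.9509]ᵀ
Result: (4.9683, 6.9509)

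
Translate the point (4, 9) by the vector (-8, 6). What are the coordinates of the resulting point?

Translation by (-8, 6) (homogeneous matrix [[1, 0, -8], [0, 1, 6], [0, 0, 1]]):
x' = 4 + -8 = -4
y' = 9 + 6 = 15
Result: (-4, 15)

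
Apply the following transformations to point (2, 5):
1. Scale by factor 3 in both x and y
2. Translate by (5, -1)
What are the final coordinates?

Step 1: Scale (2, 5) by 3 → (6, 15)
Step 2: Translate by (5, -1) → (11, 14)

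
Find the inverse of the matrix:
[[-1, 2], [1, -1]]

For [[a,b],[c,d]], inverse = (1/det)·[[d,-b],[-c,a]]
det = (-1)(-1) - (2)(1) = 1 - 2 = -1
Inverse = (1/-1)·[[-1, -2], [-1, -1]]
= [[1, 2], [1, 1]]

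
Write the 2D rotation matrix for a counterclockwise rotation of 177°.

Rotation matrix formula: [[cos θ, -sin θ], [sin θ, cos θ]]
For θ = 177°:
cos(177°) = -0.9986
sin(177°) = 0.0523
Result: [[-0.9986, -0.0523], [0.0523, -0.9986]]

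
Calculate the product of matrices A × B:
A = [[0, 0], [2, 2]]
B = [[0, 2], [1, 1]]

Matrix multiplication:
C[0][0] = 0×0 + 0×1 = 0
C[0][1] = 0×2 + 0×1 = 0
C[1][0] = 2×0 + 2×1 = 2
C[1][1] = 2×2 + 2×1 = 6
Result: [[0, 0], [2, 6]]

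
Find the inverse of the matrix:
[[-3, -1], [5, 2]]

For [[a,b],[c,d]], inverse = (1/det)·[[d,-b],[-c,a]]
det = (-3)(2) - (-1)(5) = -6 - -5 = -1
Inverse = (1/-1)·[[2, 1], [-5, -3]]
= [[-2, -1], [5, 3]]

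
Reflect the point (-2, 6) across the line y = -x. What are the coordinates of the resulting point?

Reflection across line y = -x: (-2, 6) → (-6, 2)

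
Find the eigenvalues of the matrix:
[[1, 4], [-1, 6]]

Characteristic equation: det(A - λI) = 0
λ² - (trace)λ + (det) = 0
trace = 1 + 6 = 7, det = (1)(6) - (4)(-1) = 10
λ² - (7)λ + (10) = 0
λ = (7 ± √((7)² - 4·(10))) / 2 = (7 ± √9) / 2
Solving: λ = 2, 5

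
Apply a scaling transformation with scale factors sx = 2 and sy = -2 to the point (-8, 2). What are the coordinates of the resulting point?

Scaling matrix:
[[2, 0], [0, -2]]
Result: (-8 × 2, 2 × -2) = (-16, -4)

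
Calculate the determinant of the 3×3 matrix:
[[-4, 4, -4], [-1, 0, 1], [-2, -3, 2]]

Expansion along first row:
det = -4·det([[0,1],[-3,2]]) - 4·det([[-1,1],[-2,2]]) + -4·det([[-1,0],[-2,-3]])
    = -4·(0·2 - 1·-3) - 4·(-1·2 - 1·-2) + -4·(-1·-3 - 0·-2)
    = -4·3 - 4·0 + -4·3
    = -12 + 0 + -12 = -24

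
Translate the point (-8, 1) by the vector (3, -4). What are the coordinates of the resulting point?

Translation by (3, -4) (homogeneous matrix [[1, 0, 3], [0, 1, -4], [0, 0, 1]]):
x' = -8 + 3 = -5
y' = 1 + -4 = -3
Result: (-5, -3)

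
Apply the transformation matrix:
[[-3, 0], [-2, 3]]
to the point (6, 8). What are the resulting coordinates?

Matrix multiplication:
[[-3, 0], [-2, 3]] × [6, 8]ᵀ
= [(-3)(6) + (0)(8), (-2)(6) + (3)(8)]ᵀ
= [-18, 12]ᵀ
Result: (-18, 12)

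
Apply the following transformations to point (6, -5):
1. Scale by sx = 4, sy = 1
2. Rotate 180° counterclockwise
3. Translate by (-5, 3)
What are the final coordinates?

Step 1: Scale → (24, -5)
Step 2: Rotate 180° → (-24, 5)
Step 3: Translate → (-29, 8)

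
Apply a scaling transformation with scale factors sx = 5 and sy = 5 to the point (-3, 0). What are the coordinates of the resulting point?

Scaling matrix:
[[5, 0], [0, 5]]
Result: (-3 × 5, 0 × 5) = (-15, 0)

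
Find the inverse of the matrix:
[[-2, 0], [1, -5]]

For [[a,b],[c,d]], inverse = (1/det)·[[d,-b],[-c,a]]
det = (-2)(-5) - (0)(1) = 10 - 0 = 10
Inverse = (1/10)·[[-5, 0], [-1, -2]]
= [[-1/2, 0], [-1/10, -1/5]]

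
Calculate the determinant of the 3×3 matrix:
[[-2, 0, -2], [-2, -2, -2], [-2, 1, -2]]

Expansion along first row:
det = -2·det([[-2,-2],[1,-2]]) - 0·det([[-2,-2],[-2,-2]]) + -2·det([[-2,-2],[-2,1]])
    = -2·(-2·-2 - -2·1) - 0·(-2·-2 - -2·-2) + -2·(-2·1 - -2·-2)
    = -2·6 - 0·0 + -2·-6
    = -12 + 0 + 12 = 0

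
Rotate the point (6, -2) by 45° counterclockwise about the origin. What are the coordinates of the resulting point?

Rotation matrix for 45°: [[cos 45°, -sin 45°], [sin 45°, cos 45°]] ≈ [[0.707107, -0.707107], [0.707107, 0.707107]]
[[0.707107, -0.707107], [0.707107, 0.707107]] × [6, -2]ᵀ ≈ [5.6569, 2.8284]ᵀ
Result: (5.6569, 2.8284)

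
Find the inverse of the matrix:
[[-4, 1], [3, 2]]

For [[a,b],[c,d]], inverse = (1/det)·[[d,-b],[-c,a]]
det = (-4)(2) - (1)(3) = -8 - 3 = -11
Inverse = (1/-11)·[[2, -1], [-3, -4]]
= [[-2/11, 1/11], [3/11, 4/11]]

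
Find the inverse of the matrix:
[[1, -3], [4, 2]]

For [[a,b],[c,d]], inverse = (1/det)·[[d,-b],[-c,a]]
det = (1)(2) - (-3)(4) = 2 - -12 = 14
Inverse = (1/14)·[[2, 3], [-4, 1]]
= [[1/7, 3/14], [-2/7, 1/14]]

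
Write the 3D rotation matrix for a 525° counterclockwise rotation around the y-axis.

Rotation matrix for counterclockwise 525° around y-axis:
cos(525°) = -0.9659, sin(525°) = 0.2588
Result: [[-0.9659, 0, 0.2588], [0, 1, 0], [-0.2588, 0, -0.9659]]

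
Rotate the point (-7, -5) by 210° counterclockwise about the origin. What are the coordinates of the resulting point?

Rotation matrix for 210°: [[cos 210°, -sin 210°], [sin 210°, cos 210°]] ≈ [[-0.866025, 0.500000], [-0.500000, -0.866025]]
[[-0.866025, 0.500000], [-0.500000, -0.866025]] × [-7, -5]ᵀ ≈ [3.5622, 7.8301]ᵀ
Result: (3.5622, 7.8301)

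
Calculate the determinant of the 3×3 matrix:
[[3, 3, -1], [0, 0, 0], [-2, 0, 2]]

Expansion along first row:
det = 3·det([[0,0],[0,2]]) - 3·det([[0,0],[-2,2]]) + -1·det([[0,0],[-2,0]])
    = 3·(0·2 - 0·0) - 3·(0·2 - 0·-2) + -1·(0·0 - 0·-2)
    = 3·0 - 3·0 + -1·0
    = 0 + 0 + 0 = 0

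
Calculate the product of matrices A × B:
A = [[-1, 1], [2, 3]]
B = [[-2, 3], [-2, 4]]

Matrix multiplication:
C[0][0] = -1×-2 + 1×-2 = 0
C[0][1] = -1×3 + 1×4 = 1
C[1][0] = 2×-2 + 3×-2 = -10
C[1][1] = 2×3 + 3×4 = 18
Result: [[0, 1], [-10, 18]]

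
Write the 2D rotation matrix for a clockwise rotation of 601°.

Rotation matrix formula: [[cos θ, -sin θ], [sin θ, cos θ]]
A clockwise rotation by 601° is equivalent to a counterclockwise rotation by -601°.
For θ = -601°:
cos(-601°) = -0.4848
sin(-601°) = 0.8746
Result: [[-0.4848, -0.8746], [0.8746, -0.4848]]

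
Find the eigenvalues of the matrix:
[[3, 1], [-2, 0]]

Characteristic equation: det(A - λI) = 0
λ² - (trace)λ + (det) = 0
trace = 3 + 0 = 3, det = (3)(0) - (1)(-2) = 2
λ² - (3)λ + (2) = 0
λ = (3 ± √((3)² - 4·(2))) / 2 = (3 ± √1) / 2
Solving: λ = 1, 2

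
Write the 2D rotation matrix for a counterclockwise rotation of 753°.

Rotation matrix formula: [[cos θ, -sin θ], [sin θ, cos θ]]
For θ = 753°:
cos(753°) = 0.8387
sin(753°) = 0.5446
Result: [[0.8387, -0.5446], [0.5446, 0.8387]]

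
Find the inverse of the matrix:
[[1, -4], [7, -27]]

For [[a,b],[c,d]], inverse = (1/det)·[[d,-b],[-c,a]]
det = (1)(-27) - (-4)(7) = -27 - -28 = 1
Inverse = [[-27, 4], [-7, 1]]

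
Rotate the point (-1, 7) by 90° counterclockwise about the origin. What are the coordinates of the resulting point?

Rotation matrix for 90°: [[cos 90°, -sin 90°], [sin 90°, cos 90°]] = [[0, -1], [1, 0]]
[[0, -1], [1, 0]] × [-1, 7]ᵀ = [-7, -1]ᵀ
Result: (-7, -1)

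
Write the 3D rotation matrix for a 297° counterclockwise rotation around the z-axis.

Rotation matrix for counterclockwise 297° around z-axis:
cos(297°) = 0.4540, sin(297°) = -0.8910
Result: [[0.4540, 0.8910, 0], [-0.8910, 0.4540, 0], [0, 0, 1]]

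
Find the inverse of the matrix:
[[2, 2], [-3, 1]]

For [[a,b],[c,d]], inverse = (1/det)·[[d,-b],[-c,a]]
det = (2)(1) - (2)(-3) = 2 - -6 = 8
Inverse = (1/8)·[[1, -2], [3, 2]]
= [[1/8, -1/4], [3/8, 1/4]]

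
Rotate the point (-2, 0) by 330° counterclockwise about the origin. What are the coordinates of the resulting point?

Rotation matrix for 330°: [[cos 330°, -sin 330°], [sin 330°, cos 330°]] ≈ [[0.866025, 0.500000], [-0.500000, 0.866025]]
[[0.866025, 0.500000], [-0.500000, 0.866025]] × [-2, 0]ᵀ ≈ [-1.7321, 1]ᵀ
Result: (-1.7321, 1)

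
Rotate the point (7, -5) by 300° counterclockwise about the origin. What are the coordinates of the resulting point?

Rotation matrix for 300°: [[cos 300°, -sin 300°], [sin 300°, cos 300°]] ≈ [[0.500000, 0.866025], [-0.866025, 0.500000]]
[[0.500000, 0.866025], [-0.866025, 0.500000]] × [7, -5]ᵀ ≈ [-0.8301, -8.5622]ᵀ
Result: (-0.8301, -8.5622)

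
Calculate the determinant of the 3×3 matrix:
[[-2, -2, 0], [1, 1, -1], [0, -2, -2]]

Expansion along first row:
det = -2·det([[1,-1],[-2,-2]]) - -2·det([[1,-1],[0,-2]]) + 0·det([[1,1],[0,-2]])
    = -2·(1·-2 - -1·-2) - -2·(1·-2 - -1·0) + 0·(1·-2 - 1·0)
    = -2·-4 - -2·-2 + 0·-2
    = 8 + -4 + 0 = 4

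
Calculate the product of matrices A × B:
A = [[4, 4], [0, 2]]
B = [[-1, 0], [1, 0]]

Matrix multiplication:
C[0][0] = 4×-1 + 4×1 = 0
C[0][1] = 4×0 + 4×0 = 0
C[1][0] = 0×-1 + 2×1 = 2
C[1][1] = 0×0 + 2×0 = 0
Result: [[0, 0], [2, 0]]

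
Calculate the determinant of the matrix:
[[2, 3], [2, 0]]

For a 2×2 matrix [[a, b], [c, d]], det = ad - bc
det = (2)(0) - (3)(2) = 0 - 6 = -6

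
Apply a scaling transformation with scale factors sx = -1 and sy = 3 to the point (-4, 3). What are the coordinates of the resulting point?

Scaling matrix:
[[-1, 0], [0, 3]]
Result: (-4 × -1, 3 × 3) = (4, 9)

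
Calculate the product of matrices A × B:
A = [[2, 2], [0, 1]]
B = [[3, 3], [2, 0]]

Matrix multiplication:
C[0][0] = 2×3 + 2×2 = 10
C[0][1] = 2×3 + 2×0 = 6
C[1][0] = 0×3 + 1×2 = 2
C[1][1] = 0×3 + 1×0 = 0
Result: [[10, 6], [2, 0]]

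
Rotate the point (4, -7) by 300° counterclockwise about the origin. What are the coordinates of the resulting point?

Rotation matrix for 300°: [[cos 300°, -sin 300°], [sin 300°, cos 300°]] ≈ [[0.500000, 0.866025], [-0.866025, 0.500000]]
[[0.500000, 0.866025], [-0.866025, 0.500000]] × [4, -7]ᵀ ≈ [-4.0622, -6.9641]ᵀ
Result: (-4.0622, -6.9641)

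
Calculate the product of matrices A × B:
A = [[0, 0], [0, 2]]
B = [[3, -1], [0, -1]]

Matrix multiplication:
C[0][0] = 0×3 + 0×0 = 0
C[0][1] = 0×-1 + 0×-1 = 0
C[1][0] = 0×3 + 2×0 = 0
C[1][1] = 0×-1 + 2×-1 = -2
Result: [[0, 0], [0, -2]]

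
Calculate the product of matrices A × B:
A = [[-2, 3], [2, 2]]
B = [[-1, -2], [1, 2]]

Matrix multiplication:
C[0][0] = -2×-1 + 3×1 = 5
C[0][1] = -2×-2 + 3×2 = 10
C[1][0] = 2×-1 + 2×1 = 0
C[1][1] = 2×-2 + 2×2 = 0
Result: [[5, 10], [0, 0]]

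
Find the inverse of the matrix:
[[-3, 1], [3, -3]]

For [[a,b],[c,d]], inverse = (1/det)·[[d,-b],[-c,a]]
det = (-3)(-3) - (1)(3) = 9 - 3 = 6
Inverse = (1/6)·[[-3, -1], [-3, -3]]
= [[-1/2, -1/6], [-1/2, -1/2]]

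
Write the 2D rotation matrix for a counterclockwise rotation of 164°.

Rotation matrix formula: [[cos θ, -sin θ], [sin θ, cos θ]]
For θ = 164°:
cos(164°) = -0.9613
sin(164°) = 0.2756
Result: [[-0.9613, -0.2756], [0.2756, -0.9613]]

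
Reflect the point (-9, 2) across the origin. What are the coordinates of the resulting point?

Reflection across origin: (-9, 2) → (9, -2)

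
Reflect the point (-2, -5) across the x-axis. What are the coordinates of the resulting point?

Reflection across x-axis: (-2, -5) → (-2, 5)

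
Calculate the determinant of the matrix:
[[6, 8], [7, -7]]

For a 2×2 matrix [[a, b], [c, d]], det = ad - bc
det = (6)(-7) - (8)(7) = -42 - 56 = -98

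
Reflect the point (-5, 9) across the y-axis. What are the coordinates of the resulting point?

Reflection across y-axis: (-5, 9) → (5, 9)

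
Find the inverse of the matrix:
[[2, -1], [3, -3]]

For [[a,b],[c,d]], inverse = (1/det)·[[d,-b],[-c,a]]
det = (2)(-3) - (-1)(3) = -6 - -3 = -3
Inverse = (1/-3)·[[-3, 1], [-3, 2]]
= [[1, -1/3], [1, -2/3]]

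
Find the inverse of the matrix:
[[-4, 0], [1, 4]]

For [[a,b],[c,d]], inverse = (1/det)·[[d,-b],[-c,a]]
det = (-4)(4) - (0)(1) = -16 - 0 = -16
Inverse = (1/-16)·[[4, 0], [-1, -4]]
= [[-1/4, 0], [1/16, 1/4]]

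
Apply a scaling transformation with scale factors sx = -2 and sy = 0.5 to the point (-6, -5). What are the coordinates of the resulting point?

Scaling matrix:
[[-2, 0], [0, 0.50]]
Result: (-6 × -2, -5 × 0.5) = (12, -2.5)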